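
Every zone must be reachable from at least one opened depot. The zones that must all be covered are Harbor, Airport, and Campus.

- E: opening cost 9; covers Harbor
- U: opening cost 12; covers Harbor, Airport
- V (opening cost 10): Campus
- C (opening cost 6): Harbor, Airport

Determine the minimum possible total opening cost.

16

Choose V and C: together they cover Harbor, Airport, Campus — every zone.
Total opening cost: 10 + 6 = 16.
No cover costs less than 16.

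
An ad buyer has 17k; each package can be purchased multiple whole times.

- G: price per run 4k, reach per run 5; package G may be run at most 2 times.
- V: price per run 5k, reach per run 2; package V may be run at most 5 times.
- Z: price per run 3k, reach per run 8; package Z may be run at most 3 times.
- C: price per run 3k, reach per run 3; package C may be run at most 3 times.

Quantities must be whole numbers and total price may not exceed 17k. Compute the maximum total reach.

Take 2×G and 3×Z: price 17 ≤ 17, reach 2·5 + 3·8 = 34.
Z has the best ratio (8/3) and is taken to its limit of 3; remaining capacity is filled optimally with the others.

34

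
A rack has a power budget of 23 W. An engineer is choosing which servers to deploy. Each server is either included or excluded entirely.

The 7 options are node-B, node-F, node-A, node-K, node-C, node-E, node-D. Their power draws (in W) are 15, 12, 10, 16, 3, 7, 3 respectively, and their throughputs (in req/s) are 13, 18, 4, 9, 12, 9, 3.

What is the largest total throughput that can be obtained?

Treat it as a binary knapsack problem.
Allowing fractional choices, the relaxed optimum would be about 40.0, but servers are indivisible.
node-F + node-C + node-E: power draw 12 + 3 + 7 = 22 ≤ 23, throughput 18 + 12 + 9 = 39.
node-F + node-C + node-D: power draw 12 + 3 + 3 = 18 ≤ 23, throughput 18 + 12 + 3 = 33.
Best is node-F, node-C, and node-E with total throughput 39.

39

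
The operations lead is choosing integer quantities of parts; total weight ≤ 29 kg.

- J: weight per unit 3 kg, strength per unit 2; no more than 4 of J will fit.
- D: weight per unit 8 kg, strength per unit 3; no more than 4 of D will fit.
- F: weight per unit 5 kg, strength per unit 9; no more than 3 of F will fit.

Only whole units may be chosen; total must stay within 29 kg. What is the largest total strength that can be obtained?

This is a bounded integer knapsack.
4×J and 3×F: weight 27 ≤ 29, strength 4·2 + 3·9 = 35.
2×J, 1×D, and 3×F: weight 29 ≤ 29, strength 2·2 + 1·3 + 3·9 = 34.
Best is 35.

35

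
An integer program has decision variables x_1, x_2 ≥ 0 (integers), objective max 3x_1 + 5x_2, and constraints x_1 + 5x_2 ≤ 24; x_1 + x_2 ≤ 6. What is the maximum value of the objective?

26

(x_1,x_2)=(2,4): 1·2+5·4=22≤24, 1·2+1·4=6≤6, objective 26.
(x_1,x_2)=(3,3): 1·3+5·3=18≤24, 1·3+1·3=6≤6, objective 24.
(x_1,x_2)=(1,4): 1·1+5·4=21≤24, 1·1+1·4=5≤6, objective 23.
(x_1,x_2)=(2,3): 1·2+5·3=17≤24, 1·2+1·3=5≤6, objective 21.
No feasible integer point exceeds 26.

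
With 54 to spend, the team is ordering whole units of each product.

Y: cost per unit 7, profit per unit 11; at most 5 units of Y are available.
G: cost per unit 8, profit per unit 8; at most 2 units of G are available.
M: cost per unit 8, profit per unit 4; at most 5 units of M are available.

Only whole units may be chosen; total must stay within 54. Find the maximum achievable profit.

71

This is a bounded integer knapsack.
5×Y, 1×G, and 1×M: cost 51 ≤ 54, profit 5·11 + 1·8 + 1·4 = 67.
5×Y and 2×G: cost 51 ≤ 54, profit 5·11 + 2·8 = 71.
Best is 71.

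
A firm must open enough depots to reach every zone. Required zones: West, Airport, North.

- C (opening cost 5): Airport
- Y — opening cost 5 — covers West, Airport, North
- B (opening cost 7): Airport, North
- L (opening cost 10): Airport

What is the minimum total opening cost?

5

Y alone covers West, Airport, North — every zone.
Total opening cost: 5.
No cover costs less than 5.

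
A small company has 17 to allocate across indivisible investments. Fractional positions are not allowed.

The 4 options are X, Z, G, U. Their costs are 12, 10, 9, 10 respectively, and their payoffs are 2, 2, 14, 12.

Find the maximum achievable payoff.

Take G: cost 9 ≤ 17, payoff 14.
No other feasible combination does better.

14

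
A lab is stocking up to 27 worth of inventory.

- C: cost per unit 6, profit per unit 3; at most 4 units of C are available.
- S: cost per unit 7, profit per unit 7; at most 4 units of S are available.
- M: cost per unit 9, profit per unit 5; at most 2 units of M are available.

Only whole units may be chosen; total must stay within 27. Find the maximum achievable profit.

This is a bounded integer knapsack.
S has the best ratio (7/7); taking only S gives at most 3×7 = 21 (stopped by the cost limit).
Mixing does better — 1×C and 3×S: cost 27 ≤ 27, profit 1·3 + 3·7 = 24.

24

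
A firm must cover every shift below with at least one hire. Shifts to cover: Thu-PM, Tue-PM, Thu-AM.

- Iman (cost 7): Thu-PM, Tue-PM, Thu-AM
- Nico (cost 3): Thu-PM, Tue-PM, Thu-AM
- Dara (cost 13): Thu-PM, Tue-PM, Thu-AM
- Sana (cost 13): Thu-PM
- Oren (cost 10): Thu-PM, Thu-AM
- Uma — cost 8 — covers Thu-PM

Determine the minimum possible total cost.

3

Nico alone covers Thu-PM, Tue-PM, Thu-AM — every shift.
Total cost: 3.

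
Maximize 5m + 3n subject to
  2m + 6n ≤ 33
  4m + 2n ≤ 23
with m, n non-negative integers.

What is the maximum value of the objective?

29

(m,n)=(4,3): 2·4+6·3=26≤33, 4·4+2·3=22≤23, objective 29.
(m,n)=(3,4): 2·3+6·4=30≤33, 4·3+2·4=20≤23, objective 27.
No feasible integer point exceeds 29.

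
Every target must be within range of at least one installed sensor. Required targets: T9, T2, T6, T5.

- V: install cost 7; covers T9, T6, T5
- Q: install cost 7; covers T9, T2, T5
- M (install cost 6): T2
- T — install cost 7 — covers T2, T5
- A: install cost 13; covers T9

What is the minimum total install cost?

13

Choose V and M: together they cover T9, T2, T6, T5 — every target.
Total install cost: 7 + 6 = 13.
No cover costs less than 13.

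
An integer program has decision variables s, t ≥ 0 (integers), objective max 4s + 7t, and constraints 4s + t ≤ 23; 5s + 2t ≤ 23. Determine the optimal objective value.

Relaxing integrality, the LP optimum is 80.50 at (s,t) = (0, 11.5), which is not an integer point.
(s,t)=(0,11): 4·0+1·11=11≤23, 5·0+2·11=22≤23, objective 77.
(s,t)=(0,10): 4·0+1·10=10≤23, 5·0+2·10=20≤23, objective 70.
The best lattice point is (0,11), giving 77.

77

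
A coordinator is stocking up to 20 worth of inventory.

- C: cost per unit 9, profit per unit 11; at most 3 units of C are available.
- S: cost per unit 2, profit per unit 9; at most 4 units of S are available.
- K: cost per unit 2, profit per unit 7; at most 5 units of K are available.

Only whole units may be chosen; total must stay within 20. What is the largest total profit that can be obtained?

71

4×S and 5×K: cost 18 ≤ 20, profit 4·9 + 5·7 = 71.
4×S and 4×K: cost 16 ≤ 20, profit 4·9 + 4·7 = 64.
Best is 71.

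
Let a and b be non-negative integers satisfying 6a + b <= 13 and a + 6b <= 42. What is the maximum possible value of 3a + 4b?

(a,b)=(0,7) is feasible, giving 28.
(a,b)=(1,6) is feasible, giving 27.
(a,b)=(0,6) is feasible, giving 24.
(a,b)=(1,5) is feasible, giving 23.
No feasible integer point exceeds 28.

28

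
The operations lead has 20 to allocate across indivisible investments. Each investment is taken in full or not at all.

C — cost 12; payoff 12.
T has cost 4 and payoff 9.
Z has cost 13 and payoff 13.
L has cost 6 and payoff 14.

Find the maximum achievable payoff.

Allowing fractional choices, the relaxed optimum would be about 33.0, but investments are indivisible.
Z + L: cost 13 + 6 = 19 ≤ 20, payoff 13 + 14 = 27.
C + L: cost 12 + 6 = 18 ≤ 20, payoff 12 + 14 = 26.
Best is Z and L with total payoff 27.

27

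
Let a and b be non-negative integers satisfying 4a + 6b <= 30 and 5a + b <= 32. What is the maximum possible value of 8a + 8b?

56

The continuous relaxation peaks at (6.23, 0.846) with value 56.62; rounding to a feasible lattice point costs some objective.
(a,b)=(6,1): 4·6+6·1=30≤30, 5·6+1·1=31≤32, objective 56.
(a,b)=(5,1): 4·5+6·1=26≤30, 5·5+1·1=26≤32, objective 48.
Maximum is 56 at (a,b)=(6,1).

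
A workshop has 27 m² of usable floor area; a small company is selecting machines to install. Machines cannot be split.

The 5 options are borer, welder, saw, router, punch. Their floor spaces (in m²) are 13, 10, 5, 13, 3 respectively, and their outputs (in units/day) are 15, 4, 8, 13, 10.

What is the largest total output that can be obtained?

saw + router + punch: floor space 5 + 13 + 3 = 21 ≤ 27, output 8 + 13 + 10 = 31.
borer + saw + punch: floor space 13 + 5 + 3 = 21 ≤ 27, output 15 + 8 + 10 = 33.
Best is borer, saw, and punch with total output 33.

33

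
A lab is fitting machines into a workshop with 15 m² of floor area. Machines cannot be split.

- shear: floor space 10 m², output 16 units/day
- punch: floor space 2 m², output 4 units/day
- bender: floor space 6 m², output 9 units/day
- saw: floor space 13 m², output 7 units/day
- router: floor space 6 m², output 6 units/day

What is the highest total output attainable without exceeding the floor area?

20

This is an integer program with binary decision variables.
Allowing fractional choices, the relaxed optimum would be about 24.5, but machines are indivisible.
shear + punch: floor space 10 + 2 = 12 ≤ 15, output 16 + 4 = 20.
shear: floor space 10 ≤ 15, output 16.
punch + bender + router: floor space 2 + 6 + 6 = 14 ≤ 15, output 4 + 9 + 6 = 19.
Best is shear and punch with total output 20.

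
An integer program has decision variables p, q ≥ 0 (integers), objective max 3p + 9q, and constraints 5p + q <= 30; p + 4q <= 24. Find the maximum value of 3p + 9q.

57

(p,q)=(4,5): 5·4+1·5=25≤30, 1·4+4·5=24≤24, objective 57.
(p,q)=(3,5): 5·3+1·5=20≤30, 1·3+4·5=23≤24, objective 54.
No feasible integer point exceeds 57.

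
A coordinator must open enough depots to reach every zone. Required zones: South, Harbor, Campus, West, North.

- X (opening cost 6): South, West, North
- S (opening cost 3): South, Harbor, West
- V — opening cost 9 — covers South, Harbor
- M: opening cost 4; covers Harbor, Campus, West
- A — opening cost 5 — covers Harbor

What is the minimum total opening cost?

10

The greedy cost-per-new-zone heuristic would pick S, M, and X for 13, but a cheaper cover exists.
Choose X and M: together they cover South, Harbor, Campus, West, North — every zone.
Total opening cost: 6 + 4 = 10.
No cover costs less than 10.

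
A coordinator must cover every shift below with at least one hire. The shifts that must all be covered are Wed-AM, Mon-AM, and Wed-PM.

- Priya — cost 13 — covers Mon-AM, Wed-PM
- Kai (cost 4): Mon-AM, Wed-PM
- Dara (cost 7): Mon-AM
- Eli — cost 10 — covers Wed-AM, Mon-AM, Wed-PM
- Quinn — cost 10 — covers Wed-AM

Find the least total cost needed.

10

Eli alone covers Wed-AM, Mon-AM, Wed-PM — every shift.
Total cost: 10.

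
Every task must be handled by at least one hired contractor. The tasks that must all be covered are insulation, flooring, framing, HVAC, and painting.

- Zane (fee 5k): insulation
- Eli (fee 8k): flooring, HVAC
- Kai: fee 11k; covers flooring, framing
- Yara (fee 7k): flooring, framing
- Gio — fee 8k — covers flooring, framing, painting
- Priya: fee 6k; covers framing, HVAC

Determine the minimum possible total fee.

19

Choose Zane, Gio, and Priya: together they cover insulation, flooring, framing, HVAC, painting — every task.
Total fee: 5 + 8 + 6 = 19.
No cover costs less than 19.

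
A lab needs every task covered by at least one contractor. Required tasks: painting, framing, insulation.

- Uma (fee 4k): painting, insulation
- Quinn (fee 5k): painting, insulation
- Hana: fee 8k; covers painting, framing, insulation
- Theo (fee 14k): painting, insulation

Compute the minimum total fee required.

8

The greedy cost-per-new-task heuristic would pick Uma and Hana for 12, but a cheaper cover exists.
Hana alone covers painting, framing, insulation — every task.
Total fee: 8.
No cover costs less than 8.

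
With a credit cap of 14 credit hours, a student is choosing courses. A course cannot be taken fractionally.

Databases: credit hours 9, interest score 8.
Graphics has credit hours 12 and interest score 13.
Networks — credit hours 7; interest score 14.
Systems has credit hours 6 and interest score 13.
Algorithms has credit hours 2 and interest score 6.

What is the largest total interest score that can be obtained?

Take Networks and Systems: credit hours 7 + 6 = 13 ≤ 14, interest score 14 + 13 = 27.
No other feasible combination does better.

27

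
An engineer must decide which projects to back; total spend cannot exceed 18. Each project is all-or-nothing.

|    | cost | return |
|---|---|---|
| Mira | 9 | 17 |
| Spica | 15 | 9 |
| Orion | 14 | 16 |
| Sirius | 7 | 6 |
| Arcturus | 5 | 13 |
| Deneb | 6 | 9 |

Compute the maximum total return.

Treat it as a binary knapsack problem.
Allowing fractional choices, the relaxed optimum would be about 36.0, but projects are indivisible.
Mira + Deneb: cost 9 + 6 = 15 ≤ 18, return 17 + 9 = 26.
Mira + Arcturus: cost 9 + 5 = 14 ≤ 18, return 17 + 13 = 30.
Sirius + Arcturus + Deneb: cost 7 + 5 + 6 = 18 ≤ 18, return 6 + 13 + 9 = 28.
Best is Mira and Arcturus with total return 30.

30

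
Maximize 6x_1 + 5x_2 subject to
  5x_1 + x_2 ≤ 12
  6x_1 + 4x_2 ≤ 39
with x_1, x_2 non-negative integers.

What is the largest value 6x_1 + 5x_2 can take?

Relaxing integrality, the LP optimum is 48.75 at (x_1,x_2) = (0, 9.75), which is not an integer point.
(x_1,x_2)=(0,9): 5·0+1·9=9≤12, 6·0+4·9=36≤39, objective 45.
(x_1,x_2)=(0,8): 5·0+1·8=8≤12, 6·0+4·8=32≤39, objective 40.
No feasible integer point exceeds 45.

45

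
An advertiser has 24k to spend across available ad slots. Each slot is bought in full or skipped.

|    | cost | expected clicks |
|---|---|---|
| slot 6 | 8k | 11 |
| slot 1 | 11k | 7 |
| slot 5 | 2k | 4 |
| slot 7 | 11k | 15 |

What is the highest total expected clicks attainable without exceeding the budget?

30

Treat it as a binary knapsack problem.
Take slot 6, slot 5, and slot 7: cost 8 + 2 + 11 = 21 ≤ 24, expected clicks 11 + 4 + 15 = 30.
No other feasible combination does better.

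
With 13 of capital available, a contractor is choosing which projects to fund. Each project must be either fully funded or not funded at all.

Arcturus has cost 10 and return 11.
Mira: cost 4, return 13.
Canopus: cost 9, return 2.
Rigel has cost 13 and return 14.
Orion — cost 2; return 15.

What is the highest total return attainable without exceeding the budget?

28

Take Mira and Orion: cost 4 + 2 = 6 ≤ 13, return 13 + 15 = 28.
No other feasible combination does better.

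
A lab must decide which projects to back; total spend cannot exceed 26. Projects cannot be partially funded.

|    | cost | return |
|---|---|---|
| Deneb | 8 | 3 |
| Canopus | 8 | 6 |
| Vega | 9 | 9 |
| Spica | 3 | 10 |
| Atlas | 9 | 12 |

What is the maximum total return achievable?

31

Take Vega, Spica, and Atlas: cost 9 + 3 + 9 = 21 ≤ 26, return 9 + 10 + 12 = 31.
No other feasible combination does better.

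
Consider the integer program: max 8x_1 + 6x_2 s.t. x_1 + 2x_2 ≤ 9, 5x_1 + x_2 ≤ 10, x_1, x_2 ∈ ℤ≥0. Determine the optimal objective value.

32

(x_1,x_2)=(1,4): 1·1+2·4=9≤9, 5·1+1·4=9≤10, objective 32.
(x_1,x_2)=(1,3): 1·1+2·3=7≤9, 5·1+1·3=8≤10, objective 26.
(x_1,x_2)=(0,4): 1·0+2·4=8≤9, 5·0+1·4=4≤10, objective 24.
The best lattice point is (1,4), giving 32.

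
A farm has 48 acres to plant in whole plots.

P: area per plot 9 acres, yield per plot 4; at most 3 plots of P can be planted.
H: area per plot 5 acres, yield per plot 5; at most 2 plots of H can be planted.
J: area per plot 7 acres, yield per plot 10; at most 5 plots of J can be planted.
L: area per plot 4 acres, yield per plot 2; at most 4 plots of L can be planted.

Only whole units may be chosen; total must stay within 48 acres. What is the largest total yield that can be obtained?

60

Take 2×H and 5×J: area 45 ≤ 48, yield 2·5 + 5·10 = 60.
J has the best ratio (10/7) and is taken to its limit of 5; remaining capacity is filled optimally with the others.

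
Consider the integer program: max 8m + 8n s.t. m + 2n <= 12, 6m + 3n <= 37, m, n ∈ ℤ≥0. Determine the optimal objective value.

(m,n)=(4,4) is feasible, giving 64.
(m,n)=(3,4) is feasible, giving 56.
No feasible integer point exceeds 64.

64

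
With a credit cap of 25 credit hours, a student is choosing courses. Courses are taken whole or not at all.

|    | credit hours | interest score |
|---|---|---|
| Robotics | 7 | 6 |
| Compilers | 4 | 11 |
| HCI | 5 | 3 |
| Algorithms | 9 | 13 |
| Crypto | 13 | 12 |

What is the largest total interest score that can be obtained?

Allowing fractional choices, the relaxed optimum would be about 35.1, but courses are indivisible.
Robotics + Compilers + HCI + Algorithms: credit hours 7 + 4 + 5 + 9 = 25 ≤ 25, interest score 6 + 11 + 3 + 13 = 33.
Robotics + Compilers + Algorithms: credit hours 7 + 4 + 9 = 20 ≤ 25, interest score 6 + 11 + 13 = 30.
Best is Robotics, Compilers, HCI, and Algorithms with total interest score 33.

33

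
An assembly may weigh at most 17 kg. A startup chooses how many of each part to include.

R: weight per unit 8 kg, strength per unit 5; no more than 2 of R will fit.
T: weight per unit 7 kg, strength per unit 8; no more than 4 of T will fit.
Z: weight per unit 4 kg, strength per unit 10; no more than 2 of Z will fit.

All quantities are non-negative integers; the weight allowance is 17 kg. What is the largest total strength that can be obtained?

28

This is a bounded integer knapsack.
Take 1×T and 2×Z: weight 15 ≤ 17, strength 1·8 + 2·10 = 28.
Z has the best ratio (10/4) and is taken to its limit of 2; remaining capacity is filled optimally with the others.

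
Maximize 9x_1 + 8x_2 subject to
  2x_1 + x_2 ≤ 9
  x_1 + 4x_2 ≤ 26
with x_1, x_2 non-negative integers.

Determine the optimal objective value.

(x_1,x_2)=(2,5): 2·2+1·5=9≤9, 1·2+4·5=22≤26, objective 58.
(x_1,x_2)=(1,6): 2·1+1·6=8≤9, 1·1+4·6=25≤26, objective 57.
(x_1,x_2)=(2,4): 2·2+1·4=8≤9, 1·2+4·4=18≤26, objective 50.
No feasible integer point exceeds 58.

58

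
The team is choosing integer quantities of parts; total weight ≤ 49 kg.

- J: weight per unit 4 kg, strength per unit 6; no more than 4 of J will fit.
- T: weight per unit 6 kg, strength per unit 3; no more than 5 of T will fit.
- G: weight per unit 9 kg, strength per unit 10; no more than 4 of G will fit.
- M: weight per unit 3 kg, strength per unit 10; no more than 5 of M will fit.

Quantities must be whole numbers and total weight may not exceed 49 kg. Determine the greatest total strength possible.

This is a bounded integer knapsack.
4×J, 2×G, and 5×M: weight 49 ≤ 49, strength 4·6 + 2·10 + 5·10 = 94.
3×J, 2×G, and 5×M: weight 45 ≤ 49, strength 3·6 + 2·10 + 5·10 = 88.
Best is 94.

94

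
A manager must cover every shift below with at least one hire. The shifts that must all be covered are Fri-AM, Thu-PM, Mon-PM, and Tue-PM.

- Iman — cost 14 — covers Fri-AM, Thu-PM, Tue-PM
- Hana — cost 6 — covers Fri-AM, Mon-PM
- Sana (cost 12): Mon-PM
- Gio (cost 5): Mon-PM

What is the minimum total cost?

Choose Iman and Gio: together they cover Fri-AM, Thu-PM, Mon-PM, Tue-PM — every shift.
Total cost: 14 + 5 = 19.

19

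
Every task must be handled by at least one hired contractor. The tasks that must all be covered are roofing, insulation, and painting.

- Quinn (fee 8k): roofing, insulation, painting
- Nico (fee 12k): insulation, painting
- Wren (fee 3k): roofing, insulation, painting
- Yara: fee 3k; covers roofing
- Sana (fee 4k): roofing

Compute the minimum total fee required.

3

Wren alone covers roofing, insulation, painting — every task.
Total fee: 3.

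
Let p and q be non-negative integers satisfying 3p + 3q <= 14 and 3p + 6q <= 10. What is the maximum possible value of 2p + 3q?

6

The continuous relaxation peaks at (3.33, 0) with value 6.67; rounding to a feasible lattice point costs some objective.
(p,q)=(3,0): 3·3+3·0=9≤14, 3·3+6·0=9≤10, objective 6.
(p,q)=(2,0): 3·2+3·0=6≤14, 3·2+6·0=6≤10, objective 4.
The best lattice point is (3,0), giving 6.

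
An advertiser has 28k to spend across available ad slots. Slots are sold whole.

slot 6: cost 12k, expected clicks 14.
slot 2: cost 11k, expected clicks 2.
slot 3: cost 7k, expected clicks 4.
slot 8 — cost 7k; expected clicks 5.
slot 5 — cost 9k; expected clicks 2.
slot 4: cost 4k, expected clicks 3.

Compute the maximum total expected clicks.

23

slot 6 + slot 3 + slot 8: cost 12 + 7 + 7 = 26 ≤ 28, expected clicks 14 + 4 + 5 = 23.
slot 6 + slot 3 + slot 4: cost 12 + 7 + 4 = 23 ≤ 28, expected clicks 14 + 4 + 3 = 21.
slot 6 + slot 8 + slot 4: cost 12 + 7 + 4 = 23 ≤ 28, expected clicks 14 + 5 + 3 = 22.
Best is slot 6, slot 3, and slot 8 with total expected clicks 23.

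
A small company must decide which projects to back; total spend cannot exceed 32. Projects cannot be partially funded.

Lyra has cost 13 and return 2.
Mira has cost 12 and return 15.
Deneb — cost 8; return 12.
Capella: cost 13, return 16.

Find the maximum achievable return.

31

This is an integer program with binary decision variables.
Take Mira and Capella: cost 12 + 13 = 25 ≤ 32, return 15 + 16 = 31.
No other feasible combination does better.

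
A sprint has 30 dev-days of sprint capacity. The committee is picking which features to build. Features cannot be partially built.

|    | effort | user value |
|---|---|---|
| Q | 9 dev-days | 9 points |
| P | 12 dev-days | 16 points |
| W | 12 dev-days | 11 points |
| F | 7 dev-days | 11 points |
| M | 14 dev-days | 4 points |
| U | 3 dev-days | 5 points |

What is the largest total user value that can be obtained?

Take Q, P, and F: effort 9 + 12 + 7 = 28 ≤ 30, user value 9 + 16 + 11 = 36.
No other feasible combination does better.

36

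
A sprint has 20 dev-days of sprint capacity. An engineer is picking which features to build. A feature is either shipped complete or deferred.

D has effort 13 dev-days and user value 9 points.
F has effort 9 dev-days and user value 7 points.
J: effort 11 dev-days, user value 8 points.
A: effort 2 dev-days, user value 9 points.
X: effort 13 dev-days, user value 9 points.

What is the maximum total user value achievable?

18

Allowing fractional choices, the relaxed optimum would be about 22.5, but features are indivisible.
D + A: effort 13 + 2 = 15 ≤ 20, user value 9 + 9 = 18.
A + X: effort 2 + 13 = 15 ≤ 20, user value 9 + 9 = 18.
J + A: effort 11 + 2 = 13 ≤ 20, user value 8 + 9 = 17.
The maximum user value is 18; one optimal choice is D and A.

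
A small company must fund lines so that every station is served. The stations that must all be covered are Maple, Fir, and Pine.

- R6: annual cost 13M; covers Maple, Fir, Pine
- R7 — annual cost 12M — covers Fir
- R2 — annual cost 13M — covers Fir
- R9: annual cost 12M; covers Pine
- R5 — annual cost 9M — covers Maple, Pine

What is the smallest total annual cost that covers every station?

13

R6 alone covers Maple, Fir, Pine — every station.
Total annual cost: 13.
No cover costs less than 13.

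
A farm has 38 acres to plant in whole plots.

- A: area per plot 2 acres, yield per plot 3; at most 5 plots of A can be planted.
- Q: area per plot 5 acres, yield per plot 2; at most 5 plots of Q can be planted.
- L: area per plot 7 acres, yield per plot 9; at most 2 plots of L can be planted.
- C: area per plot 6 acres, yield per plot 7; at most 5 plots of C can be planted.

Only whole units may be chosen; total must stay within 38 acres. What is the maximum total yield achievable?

This is a bounded integer knapsack.
A has the best ratio (3/2); taking only A gives at most 5×3 = 15 (stopped by the supply cap of 5).
Mixing does better — 3×A, 2×L, and 3×C: area 38 ≤ 38, yield 3·3 + 2·9 + 3·7 = 48.

48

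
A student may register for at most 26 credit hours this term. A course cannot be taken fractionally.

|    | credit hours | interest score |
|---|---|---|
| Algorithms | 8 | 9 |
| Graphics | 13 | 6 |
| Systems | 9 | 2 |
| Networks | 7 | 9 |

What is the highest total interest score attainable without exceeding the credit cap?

Graphics + Networks: credit hours 13 + 7 = 20 ≤ 26, interest score 6 + 9 = 15.
Algorithms + Networks: credit hours 8 + 7 = 15 ≤ 26, interest score 9 + 9 = 18.
Algorithms + Systems + Networks: credit hours 8 + 9 + 7 = 24 ≤ 26, interest score 9 + 2 + 9 = 20.
Best is Algorithms, Systems, and Networks with total interest score 20.

20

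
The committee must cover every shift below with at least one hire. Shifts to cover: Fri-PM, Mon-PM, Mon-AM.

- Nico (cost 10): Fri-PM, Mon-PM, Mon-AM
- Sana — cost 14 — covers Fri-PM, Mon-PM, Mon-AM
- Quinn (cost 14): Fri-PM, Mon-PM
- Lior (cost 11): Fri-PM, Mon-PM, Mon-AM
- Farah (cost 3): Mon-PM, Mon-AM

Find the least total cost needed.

10

The greedy cost-per-new-shift heuristic would pick Farah and Nico for 13, but a cheaper cover exists.
Nico alone covers Fri-PM, Mon-PM, Mon-AM — every shift.
Total cost: 10.
No cover costs less than 10.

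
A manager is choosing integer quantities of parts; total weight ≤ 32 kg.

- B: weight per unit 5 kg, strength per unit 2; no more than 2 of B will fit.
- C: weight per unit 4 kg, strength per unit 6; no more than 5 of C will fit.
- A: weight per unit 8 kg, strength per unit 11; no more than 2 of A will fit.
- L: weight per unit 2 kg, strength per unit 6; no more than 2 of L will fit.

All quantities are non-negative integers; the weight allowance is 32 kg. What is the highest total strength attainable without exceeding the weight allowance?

53

L has the best ratio (6/2); taking only L gives at most 2×6 = 12 (stopped by the supply cap of 2).
Mixing does better — 5×C, 1×A, and 2×L: weight 32 ≤ 32, strength 5·6 + 1·11 + 2·6 = 53.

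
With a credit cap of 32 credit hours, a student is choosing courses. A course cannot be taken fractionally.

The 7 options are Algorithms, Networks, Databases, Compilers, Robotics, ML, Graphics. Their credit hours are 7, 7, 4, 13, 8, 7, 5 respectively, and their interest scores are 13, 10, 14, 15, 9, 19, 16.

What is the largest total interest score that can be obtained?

Allowing fractional choices, the relaxed optimum would be about 74.3, but courses are indivisible.
Networks + Databases + Robotics + ML + Graphics: credit hours 7 + 4 + 8 + 7 + 5 = 31 ≤ 32, interest score 10 + 14 + 9 + 19 + 16 = 68.
Algorithms + Networks + Databases + ML + Graphics: credit hours 7 + 7 + 4 + 7 + 5 = 30 ≤ 32, interest score 13 + 10 + 14 + 19 + 16 = 72.
Algorithms + Databases + Robotics + ML + Graphics: credit hours 7 + 4 + 8 + 7 + 5 = 31 ≤ 32, interest score 13 + 14 + 9 + 19 + 16 = 71.
Best is Algorithms, Networks, Databases, ML, and Graphics with total interest score 72.

72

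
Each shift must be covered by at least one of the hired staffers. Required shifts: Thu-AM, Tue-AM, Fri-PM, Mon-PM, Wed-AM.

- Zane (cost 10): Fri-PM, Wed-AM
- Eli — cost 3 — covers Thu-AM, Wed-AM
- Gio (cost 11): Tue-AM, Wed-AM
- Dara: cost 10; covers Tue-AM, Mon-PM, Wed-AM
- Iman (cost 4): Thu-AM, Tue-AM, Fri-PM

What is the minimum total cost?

The greedy cost-per-new-shift heuristic would pick Iman, Eli, and Dara for 17, but a cheaper cover exists.
Choose Dara and Iman: together they cover Thu-AM, Tue-AM, Fri-PM, Mon-PM, Wed-AM — every shift.
Total cost: 10 + 4 = 14.
No cover costs less than 14.

14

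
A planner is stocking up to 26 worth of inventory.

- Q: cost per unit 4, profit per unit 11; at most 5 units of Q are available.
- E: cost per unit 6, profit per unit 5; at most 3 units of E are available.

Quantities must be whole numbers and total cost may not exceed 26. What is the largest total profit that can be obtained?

Take 5×Q and 1×E: cost 26 ≤ 26, profit 5·11 + 1·5 = 60.
Q has the best ratio (11/4) and is taken to its limit of 5; remaining capacity is filled optimally with the others.

60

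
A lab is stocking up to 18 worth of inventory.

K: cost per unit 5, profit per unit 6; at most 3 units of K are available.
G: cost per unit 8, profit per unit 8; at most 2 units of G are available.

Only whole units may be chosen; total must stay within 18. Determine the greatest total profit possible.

K has the best ratio (6/5); taking only K gives at most 3×6 = 18 (stopped by the cost limit).
Mixing does better — 2×K and 1×G: cost 18 ≤ 18, profit 2·6 + 1·8 = 20.

20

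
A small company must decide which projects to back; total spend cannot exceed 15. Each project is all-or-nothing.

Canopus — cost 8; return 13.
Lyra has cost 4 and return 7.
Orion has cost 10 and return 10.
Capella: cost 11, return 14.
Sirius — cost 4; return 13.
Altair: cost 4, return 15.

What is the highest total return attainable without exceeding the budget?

35

Take Lyra, Sirius, and Altair: cost 4 + 4 + 4 = 12 ≤ 15, return 7 + 13 + 15 = 35.
No other feasible combination does better.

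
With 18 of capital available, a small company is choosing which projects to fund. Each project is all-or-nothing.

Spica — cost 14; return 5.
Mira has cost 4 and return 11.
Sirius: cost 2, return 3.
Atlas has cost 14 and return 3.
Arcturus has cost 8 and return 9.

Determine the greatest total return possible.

23

Treat it as a binary knapsack problem.
Mira + Sirius + Arcturus: cost 4 + 2 + 8 = 14 ≤ 18, return 11 + 3 + 9 = 23.
Spica + Mira: cost 14 + 4 = 18 ≤ 18, return 5 + 11 = 16.
Mira + Arcturus: cost 4 + 8 = 12 ≤ 18, return 11 + 9 = 20.
Best is Mira, Sirius, and Arcturus with total return 23.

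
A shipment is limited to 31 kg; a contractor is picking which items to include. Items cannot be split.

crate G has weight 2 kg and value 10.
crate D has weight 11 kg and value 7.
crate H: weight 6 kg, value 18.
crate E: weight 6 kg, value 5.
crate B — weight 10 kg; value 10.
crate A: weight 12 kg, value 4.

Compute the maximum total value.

45

This is an integer program with binary decision variables.
crate G + crate D + crate H + crate B: weight 2 + 11 + 6 + 10 = 29 ≤ 31, value 10 + 7 + 18 + 10 = 45.
crate G + crate H + crate E + crate B: weight 2 + 6 + 6 + 10 = 24 ≤ 31, value 10 + 18 + 5 + 10 = 43.
crate G + crate H + crate B + crate A: weight 2 + 6 + 10 + 12 = 30 ≤ 31, value 10 + 18 + 10 + 4 = 42.
Best is crate G, crate D, crate H, and crate B with total value 45.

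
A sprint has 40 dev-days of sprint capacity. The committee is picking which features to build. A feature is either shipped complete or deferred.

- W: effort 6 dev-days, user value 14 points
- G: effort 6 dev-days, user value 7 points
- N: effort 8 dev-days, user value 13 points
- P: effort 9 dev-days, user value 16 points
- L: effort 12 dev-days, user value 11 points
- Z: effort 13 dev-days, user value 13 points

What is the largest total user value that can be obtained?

Allowing fractional choices, the relaxed optimum would be about 61.0, but features are indivisible.
W + N + P + L: effort 6 + 8 + 9 + 12 = 35 ≤ 40, user value 14 + 13 + 16 + 11 = 54.
W + N + P + Z: effort 6 + 8 + 9 + 13 = 36 ≤ 40, user value 14 + 13 + 16 + 13 = 56.
Best is W, N, P, and Z with total user value 56.

56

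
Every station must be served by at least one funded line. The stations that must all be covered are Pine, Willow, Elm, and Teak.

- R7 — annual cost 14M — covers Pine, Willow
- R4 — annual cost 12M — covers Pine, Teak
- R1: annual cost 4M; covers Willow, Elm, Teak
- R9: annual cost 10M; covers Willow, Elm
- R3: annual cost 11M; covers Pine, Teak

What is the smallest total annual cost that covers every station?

15

Choose R1 and R3: together they cover Pine, Willow, Elm, Teak — every station.
Total annual cost: 4 + 11 = 15.
No cover costs less than 15.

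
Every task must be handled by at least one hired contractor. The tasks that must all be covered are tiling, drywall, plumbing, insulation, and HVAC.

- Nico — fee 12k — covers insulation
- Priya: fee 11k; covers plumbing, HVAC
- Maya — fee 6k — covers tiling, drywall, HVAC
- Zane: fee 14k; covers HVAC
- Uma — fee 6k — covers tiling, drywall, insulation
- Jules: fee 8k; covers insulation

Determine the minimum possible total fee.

Choose Priya and Uma: together they cover tiling, drywall, plumbing, insulation, HVAC — every task.
Total fee: 11 + 6 = 17.

17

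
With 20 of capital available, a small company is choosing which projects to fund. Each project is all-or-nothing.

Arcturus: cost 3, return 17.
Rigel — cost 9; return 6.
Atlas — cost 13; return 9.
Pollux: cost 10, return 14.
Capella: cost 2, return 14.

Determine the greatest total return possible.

45

Take Arcturus, Pollux, and Capella: cost 3 + 10 + 2 = 15 ≤ 20, return 17 + 14 + 14 = 45.
No other feasible combination does better.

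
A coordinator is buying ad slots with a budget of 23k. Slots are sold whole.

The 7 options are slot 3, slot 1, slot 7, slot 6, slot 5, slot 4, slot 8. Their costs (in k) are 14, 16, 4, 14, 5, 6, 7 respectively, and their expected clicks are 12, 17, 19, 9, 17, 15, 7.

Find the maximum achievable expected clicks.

58

slot 7 + slot 5 + slot 4: cost 4 + 5 + 6 = 15 ≤ 23, expected clicks 19 + 17 + 15 = 51.
slot 7 + slot 5 + slot 4 + slot 8: cost 4 + 5 + 6 + 7 = 22 ≤ 23, expected clicks 19 + 17 + 15 + 7 = 58.
slot 3 + slot 7 + slot 5: cost 14 + 4 + 5 = 23 ≤ 23, expected clicks 12 + 19 + 17 = 48.
Best is slot 7, slot 5, slot 4, and slot 8 with total expected clicks 58.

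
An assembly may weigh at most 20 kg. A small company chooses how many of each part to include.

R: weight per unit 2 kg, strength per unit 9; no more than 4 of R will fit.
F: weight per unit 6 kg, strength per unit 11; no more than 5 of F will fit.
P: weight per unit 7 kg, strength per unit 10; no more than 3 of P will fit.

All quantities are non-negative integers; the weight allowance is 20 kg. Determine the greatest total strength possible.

58

This is a bounded integer knapsack.
Take 4×R and 2×F: weight 20 ≤ 20, strength 4·9 + 2·11 = 58.
R has the best ratio (9/2) and is taken to its limit of 4; remaining capacity is filled optimally with the others.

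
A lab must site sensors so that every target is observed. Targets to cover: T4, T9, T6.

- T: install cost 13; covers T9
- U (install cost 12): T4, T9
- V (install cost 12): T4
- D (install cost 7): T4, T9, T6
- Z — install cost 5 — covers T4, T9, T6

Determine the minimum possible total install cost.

5

Z alone covers T4, T9, T6 — every target.
Total install cost: 5.
No cover costs less than 5.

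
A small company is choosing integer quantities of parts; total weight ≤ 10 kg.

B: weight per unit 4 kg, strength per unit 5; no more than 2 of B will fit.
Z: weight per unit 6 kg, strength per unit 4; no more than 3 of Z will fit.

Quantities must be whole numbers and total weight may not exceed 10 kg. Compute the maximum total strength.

B has the best ratio (5/4); taking only B gives at most 2×5 = 10 (stopped by the weight limit).
Optimal: 2×B: weight 8 ≤ 10, strength 2·5 = 10.

10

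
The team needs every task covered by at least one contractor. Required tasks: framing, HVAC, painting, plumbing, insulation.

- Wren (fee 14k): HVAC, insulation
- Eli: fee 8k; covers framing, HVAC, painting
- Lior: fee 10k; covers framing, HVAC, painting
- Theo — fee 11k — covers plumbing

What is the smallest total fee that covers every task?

33

Choose Wren, Eli, and Theo: together they cover framing, HVAC, painting, plumbing, insulation — every task.
Total fee: 14 + 8 + 11 = 33.
No cover costs less than 33.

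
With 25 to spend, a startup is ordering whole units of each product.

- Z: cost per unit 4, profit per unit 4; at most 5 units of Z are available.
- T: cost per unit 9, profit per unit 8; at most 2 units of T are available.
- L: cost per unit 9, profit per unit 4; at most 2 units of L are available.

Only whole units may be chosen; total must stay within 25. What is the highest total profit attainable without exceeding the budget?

This is a bounded integer knapsack.
Z has the best ratio (4/4); taking only Z gives at most 5×4 = 20 (stopped by the supply cap of 5).
Mixing does better — 4×Z and 1×T: cost 25 ≤ 25, profit 4·4 + 1·8 = 24.

24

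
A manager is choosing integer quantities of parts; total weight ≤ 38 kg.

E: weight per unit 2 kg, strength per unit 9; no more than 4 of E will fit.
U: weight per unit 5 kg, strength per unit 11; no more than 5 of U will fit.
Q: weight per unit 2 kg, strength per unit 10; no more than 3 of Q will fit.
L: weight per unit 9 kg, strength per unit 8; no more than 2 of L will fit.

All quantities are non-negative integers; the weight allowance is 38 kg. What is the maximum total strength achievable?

Take 3×E, 5×U, and 3×Q: weight 37 ≤ 38, strength 3·9 + 5·11 + 3·10 = 112.
Q has the best ratio (10/2) and is taken to its limit of 3; remaining capacity is filled optimally with the others.

112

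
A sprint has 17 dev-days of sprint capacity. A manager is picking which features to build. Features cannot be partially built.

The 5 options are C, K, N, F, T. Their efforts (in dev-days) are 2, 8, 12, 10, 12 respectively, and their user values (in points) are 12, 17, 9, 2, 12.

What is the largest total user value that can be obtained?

This is an integer program with binary decision variables.
Take C and K: effort 2 + 8 = 10 ≤ 17, user value 12 + 17 = 29.
No other feasible combination does better.

29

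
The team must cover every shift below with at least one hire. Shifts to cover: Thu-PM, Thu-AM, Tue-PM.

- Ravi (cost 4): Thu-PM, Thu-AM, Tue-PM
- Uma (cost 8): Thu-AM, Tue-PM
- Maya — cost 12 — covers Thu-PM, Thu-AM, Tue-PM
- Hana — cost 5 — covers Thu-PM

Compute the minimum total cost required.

Ravi alone covers Thu-PM, Thu-AM, Tue-PM — every shift.
Total cost: 4.

4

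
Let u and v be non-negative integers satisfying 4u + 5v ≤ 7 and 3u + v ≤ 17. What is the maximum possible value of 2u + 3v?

The continuous relaxation peaks at (0, 1.4) with value 4.20; rounding to a feasible lattice point costs some objective.
(u,v)=(0,1): 4·0+5·1=5≤7, 3·0+1·1=1≤17, objective 3.
(u,v)=(1,0): 4·1+5·0=4≤7, 3·1+1·0=3≤17, objective 2.
(u,v)=(0,0): 4·0+5·0=0≤7, 3·0+1·0=0≤17, objective 0.
The best lattice point is (0,1), giving 3.

3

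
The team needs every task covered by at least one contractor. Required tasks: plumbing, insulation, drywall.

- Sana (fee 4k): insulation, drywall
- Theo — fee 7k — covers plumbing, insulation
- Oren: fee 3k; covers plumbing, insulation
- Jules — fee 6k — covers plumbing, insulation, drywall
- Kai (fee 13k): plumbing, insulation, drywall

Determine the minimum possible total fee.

6

This is an integer covering problem.
The greedy cost-per-new-task heuristic would pick Oren and Sana for 7, but a cheaper cover exists.
Jules alone covers plumbing, insulation, drywall — every task.
Total fee: 6.
No cover costs less than 6.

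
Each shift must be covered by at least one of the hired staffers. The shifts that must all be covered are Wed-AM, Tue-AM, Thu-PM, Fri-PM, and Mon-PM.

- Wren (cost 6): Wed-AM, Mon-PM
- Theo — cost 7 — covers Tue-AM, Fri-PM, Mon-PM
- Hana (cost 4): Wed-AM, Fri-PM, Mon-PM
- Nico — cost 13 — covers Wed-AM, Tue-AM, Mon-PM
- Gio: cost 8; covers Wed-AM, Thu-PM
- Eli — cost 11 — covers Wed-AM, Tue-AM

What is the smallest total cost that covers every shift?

The greedy cost-per-new-shift heuristic would pick Hana, Theo, and Gio for 19, but a cheaper cover exists.
Choose Theo and Gio: together they cover Wed-AM, Tue-AM, Thu-PM, Fri-PM, Mon-PM — every shift.
Total cost: 7 + 8 = 15.
No cover costs less than 15.

15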